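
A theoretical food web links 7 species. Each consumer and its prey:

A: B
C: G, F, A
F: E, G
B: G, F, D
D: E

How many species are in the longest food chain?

One longest chain: E → F → B → A → C.
It has 5 species and 4 links.

5 species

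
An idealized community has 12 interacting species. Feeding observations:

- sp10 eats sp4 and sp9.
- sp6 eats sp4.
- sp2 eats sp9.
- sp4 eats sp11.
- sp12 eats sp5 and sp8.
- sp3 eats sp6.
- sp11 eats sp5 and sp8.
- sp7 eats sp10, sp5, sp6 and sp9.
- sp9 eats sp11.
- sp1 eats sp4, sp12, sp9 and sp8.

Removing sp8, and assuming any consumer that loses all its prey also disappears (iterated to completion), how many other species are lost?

Remove sp8.
Every predator of it retains at least one other prey: sp11 still has sp5; sp12 still has sp5; sp1 still has sp12, sp9, sp4.
No consumer loses all prey, so no secondary extinctions occur.

0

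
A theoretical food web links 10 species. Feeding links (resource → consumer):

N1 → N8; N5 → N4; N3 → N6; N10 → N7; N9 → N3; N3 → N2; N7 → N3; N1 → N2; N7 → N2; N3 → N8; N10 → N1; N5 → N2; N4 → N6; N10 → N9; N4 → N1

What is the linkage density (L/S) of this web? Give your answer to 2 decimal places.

L/S = 1.50

There are L = 15 links among S = 10 species.
L/S = 15/10 = 1.5000 ≈ 1.50.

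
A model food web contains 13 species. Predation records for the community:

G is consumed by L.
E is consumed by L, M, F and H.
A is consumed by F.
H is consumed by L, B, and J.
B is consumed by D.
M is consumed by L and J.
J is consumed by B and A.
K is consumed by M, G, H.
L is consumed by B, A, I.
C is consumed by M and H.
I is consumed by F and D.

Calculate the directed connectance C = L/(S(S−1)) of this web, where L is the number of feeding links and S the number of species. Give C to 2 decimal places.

C = 0.15

The web has S = 13 species and L = 24 feeding links.
C = L / (S(S−1)) = 24 / 156 = 0.1538 ≈ 0.15.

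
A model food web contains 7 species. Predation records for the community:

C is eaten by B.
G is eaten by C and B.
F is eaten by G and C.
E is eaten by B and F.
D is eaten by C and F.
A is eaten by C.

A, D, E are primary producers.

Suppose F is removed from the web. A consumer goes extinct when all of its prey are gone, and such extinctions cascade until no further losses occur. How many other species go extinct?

Remove F.
Round 1: G (all prey gone) → extinct.
No further losses. Total secondary extinctions: 1.

1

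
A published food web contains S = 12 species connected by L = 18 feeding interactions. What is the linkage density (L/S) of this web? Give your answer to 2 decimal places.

There are L = 18 links among S = 12 species.
L/S = 18/12 = 1.5000 ≈ 1.50.

L/S = 1.50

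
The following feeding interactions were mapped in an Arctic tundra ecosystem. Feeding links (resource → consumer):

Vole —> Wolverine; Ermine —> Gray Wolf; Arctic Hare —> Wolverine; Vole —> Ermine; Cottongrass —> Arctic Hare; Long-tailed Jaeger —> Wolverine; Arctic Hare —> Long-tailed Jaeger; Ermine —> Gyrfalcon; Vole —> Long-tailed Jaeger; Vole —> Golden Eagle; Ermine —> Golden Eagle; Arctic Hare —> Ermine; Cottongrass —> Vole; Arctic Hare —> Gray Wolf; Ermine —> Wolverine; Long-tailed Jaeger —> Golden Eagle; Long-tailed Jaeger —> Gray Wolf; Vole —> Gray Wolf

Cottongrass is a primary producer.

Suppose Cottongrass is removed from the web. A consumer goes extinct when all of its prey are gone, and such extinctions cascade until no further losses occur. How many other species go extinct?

8

Remove Cottongrass.
Round 1: Vole (all prey gone), Arctic Hare (all prey gone) → extinct.
Round 2: Long-tailed Jaeger (all prey gone), Ermine (all prey gone) → extinct.
Round 3: Golden Eagle (all prey gone), Gray Wolf (all prey gone), Wolverine (all prey gone), Gyrfalcon (all prey gone) → extinct.
No further losses. Total secondary extinctions: 8.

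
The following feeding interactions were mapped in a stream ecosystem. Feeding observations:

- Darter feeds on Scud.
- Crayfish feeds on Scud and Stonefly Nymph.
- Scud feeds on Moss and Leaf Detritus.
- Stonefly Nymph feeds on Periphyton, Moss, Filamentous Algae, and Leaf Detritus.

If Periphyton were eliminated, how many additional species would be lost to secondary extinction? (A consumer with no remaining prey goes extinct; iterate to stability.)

Remove Periphyton.
Every predator of it retains at least one other prey: Stonefly Nymph still has Leaf Detritus, Filamentous Algae, Moss.
No consumer loses all prey, so no secondary extinctions occur.

0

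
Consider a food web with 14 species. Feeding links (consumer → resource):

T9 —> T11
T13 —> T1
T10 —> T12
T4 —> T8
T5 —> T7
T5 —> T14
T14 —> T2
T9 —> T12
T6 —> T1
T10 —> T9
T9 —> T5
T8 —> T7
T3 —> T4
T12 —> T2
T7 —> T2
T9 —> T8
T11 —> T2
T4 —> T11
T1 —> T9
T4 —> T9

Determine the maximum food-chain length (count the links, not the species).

5 links

One longest chain: T2 → T7 → T8 → T9 → T4 → T3.
It has 6 species and 5 links.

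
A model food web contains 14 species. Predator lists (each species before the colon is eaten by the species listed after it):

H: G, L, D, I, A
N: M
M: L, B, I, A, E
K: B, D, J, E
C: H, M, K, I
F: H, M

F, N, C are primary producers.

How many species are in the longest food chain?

One longest chain: F → H → G.
It has 3 species and 2 links.

3 species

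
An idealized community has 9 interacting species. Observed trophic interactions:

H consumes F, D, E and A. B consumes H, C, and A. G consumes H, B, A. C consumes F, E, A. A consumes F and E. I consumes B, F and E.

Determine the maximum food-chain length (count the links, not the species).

One longest chain: F → A → H → B → I.
It has 5 species and 4 links.

4 links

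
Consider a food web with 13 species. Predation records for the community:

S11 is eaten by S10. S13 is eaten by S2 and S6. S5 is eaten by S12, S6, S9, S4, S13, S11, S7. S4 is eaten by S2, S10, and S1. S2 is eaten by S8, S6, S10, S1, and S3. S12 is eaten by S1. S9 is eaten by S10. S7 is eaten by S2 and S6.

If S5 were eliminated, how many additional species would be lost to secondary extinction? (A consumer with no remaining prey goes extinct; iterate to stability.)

Remove S5.
Round 1: S9 (all prey gone), S12 (all prey gone), S4 (all prey gone), S11 (all prey gone), S7 (all prey gone), S13 (all prey gone) → extinct.
Round 2: S2 (all prey gone) → extinct.
Round 3: S8 (all prey gone), S3 (all prey gone), S1 (all prey gone), S6 (all prey gone), S10 (all prey gone) → extinct.
No further losses. Total secondary extinctions: 12.

12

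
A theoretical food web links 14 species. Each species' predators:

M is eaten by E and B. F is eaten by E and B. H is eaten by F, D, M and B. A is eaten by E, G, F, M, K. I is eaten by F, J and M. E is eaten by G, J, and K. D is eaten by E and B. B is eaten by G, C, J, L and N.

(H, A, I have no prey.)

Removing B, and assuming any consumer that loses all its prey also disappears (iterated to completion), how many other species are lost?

Remove B.
Round 1: N (all prey gone), L (all prey gone), C (all prey gone) → extinct.
No further losses. Total secondary extinctions: 3.

3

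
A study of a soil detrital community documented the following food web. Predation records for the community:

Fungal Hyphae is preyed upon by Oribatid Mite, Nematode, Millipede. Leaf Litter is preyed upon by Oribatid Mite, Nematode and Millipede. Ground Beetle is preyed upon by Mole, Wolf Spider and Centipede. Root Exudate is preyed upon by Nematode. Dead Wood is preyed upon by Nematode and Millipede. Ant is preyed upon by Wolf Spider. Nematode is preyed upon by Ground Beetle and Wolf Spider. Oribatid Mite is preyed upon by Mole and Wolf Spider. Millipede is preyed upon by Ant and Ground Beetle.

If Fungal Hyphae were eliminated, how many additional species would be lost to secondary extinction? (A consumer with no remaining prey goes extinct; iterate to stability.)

Remove Fungal Hyphae.
Every predator of it retains at least one other prey: Nematode still has Dead Wood, Root Exudate, Leaf Litter; Oribatid Mite still has Leaf Litter; Millipede still has Dead Wood, Leaf Litter.
No consumer loses all prey, so no secondary extinctions occur.

0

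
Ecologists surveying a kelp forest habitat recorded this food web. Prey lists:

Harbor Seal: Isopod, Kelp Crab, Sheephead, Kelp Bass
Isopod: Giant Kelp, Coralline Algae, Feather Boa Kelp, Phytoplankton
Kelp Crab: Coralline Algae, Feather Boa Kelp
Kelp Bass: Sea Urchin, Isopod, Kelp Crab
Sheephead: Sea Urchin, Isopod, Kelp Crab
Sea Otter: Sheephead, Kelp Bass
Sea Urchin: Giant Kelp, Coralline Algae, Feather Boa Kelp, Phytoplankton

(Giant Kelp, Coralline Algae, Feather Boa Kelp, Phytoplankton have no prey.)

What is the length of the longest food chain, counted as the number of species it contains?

One longest chain: Giant Kelp → Sea Urchin → Kelp Bass → Harbor Seal.
It has 4 species and 3 links.

4 species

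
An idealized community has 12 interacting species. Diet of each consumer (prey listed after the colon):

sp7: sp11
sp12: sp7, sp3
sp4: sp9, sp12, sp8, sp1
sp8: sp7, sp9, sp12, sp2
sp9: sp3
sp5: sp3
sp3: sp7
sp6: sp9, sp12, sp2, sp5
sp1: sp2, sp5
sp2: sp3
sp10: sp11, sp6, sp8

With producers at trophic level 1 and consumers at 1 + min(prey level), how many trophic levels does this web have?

Producers (level 1): sp11.
Following each consumer down to its lowest-level prey: sp11 → sp7 → sp3 → sp2 → sp1 (levels 1 through 5).
All prey of sp1 (sp2 4, sp5 4) are at level 4 or above, so sp1 is at level 1 + 4 = 5.
Every consumer has at least one prey at level 4 or below, so none exceeds level 5.

5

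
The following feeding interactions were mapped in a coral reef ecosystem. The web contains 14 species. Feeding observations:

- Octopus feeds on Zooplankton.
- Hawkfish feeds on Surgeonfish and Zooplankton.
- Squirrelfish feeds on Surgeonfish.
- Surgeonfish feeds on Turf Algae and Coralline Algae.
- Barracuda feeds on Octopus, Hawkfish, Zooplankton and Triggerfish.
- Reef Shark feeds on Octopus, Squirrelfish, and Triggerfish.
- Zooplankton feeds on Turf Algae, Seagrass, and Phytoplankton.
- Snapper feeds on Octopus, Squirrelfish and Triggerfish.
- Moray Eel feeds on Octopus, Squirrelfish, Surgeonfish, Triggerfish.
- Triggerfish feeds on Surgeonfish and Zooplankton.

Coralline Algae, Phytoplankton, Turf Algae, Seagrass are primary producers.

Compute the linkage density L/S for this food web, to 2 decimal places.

L/S = 1.79

There are L = 25 links among S = 14 species.
L/S = 25/14 = 1.7857 ≈ 1.79.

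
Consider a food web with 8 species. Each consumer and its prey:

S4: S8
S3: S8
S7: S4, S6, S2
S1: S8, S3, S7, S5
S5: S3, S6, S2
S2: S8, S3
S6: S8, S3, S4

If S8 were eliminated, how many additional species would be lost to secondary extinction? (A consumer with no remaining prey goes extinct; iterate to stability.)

7

Remove S8.
Round 1: S3 (all prey gone), S4 (all prey gone) → extinct.
Round 2: S6 (all prey gone), S2 (all prey gone) → extinct.
Round 3: S7 (all prey gone), S5 (all prey gone) → extinct.
Round 4: S1 (all prey gone) → extinct.
No further losses. Total secondary extinctions: 7.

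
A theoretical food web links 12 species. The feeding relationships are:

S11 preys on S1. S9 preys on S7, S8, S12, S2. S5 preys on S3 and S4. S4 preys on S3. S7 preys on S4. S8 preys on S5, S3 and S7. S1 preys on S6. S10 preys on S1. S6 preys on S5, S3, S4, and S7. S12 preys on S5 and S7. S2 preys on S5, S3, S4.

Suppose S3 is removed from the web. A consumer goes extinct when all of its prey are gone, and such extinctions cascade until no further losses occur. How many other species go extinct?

11

Remove S3.
Round 1: S4 (all prey gone) → extinct.
Round 2: S7 (all prey gone), S5 (all prey gone) → extinct.
Round 3: S2 (all prey gone), S6 (all prey gone), S8 (all prey gone), S12 (all prey gone) → extinct.
Round 4: S1 (all prey gone), S9 (all prey gone) → extinct.
Round 5: S11 (all prey gone), S10 (all prey gone) → extinct.
No further losses. Total secondary extinctions: 11.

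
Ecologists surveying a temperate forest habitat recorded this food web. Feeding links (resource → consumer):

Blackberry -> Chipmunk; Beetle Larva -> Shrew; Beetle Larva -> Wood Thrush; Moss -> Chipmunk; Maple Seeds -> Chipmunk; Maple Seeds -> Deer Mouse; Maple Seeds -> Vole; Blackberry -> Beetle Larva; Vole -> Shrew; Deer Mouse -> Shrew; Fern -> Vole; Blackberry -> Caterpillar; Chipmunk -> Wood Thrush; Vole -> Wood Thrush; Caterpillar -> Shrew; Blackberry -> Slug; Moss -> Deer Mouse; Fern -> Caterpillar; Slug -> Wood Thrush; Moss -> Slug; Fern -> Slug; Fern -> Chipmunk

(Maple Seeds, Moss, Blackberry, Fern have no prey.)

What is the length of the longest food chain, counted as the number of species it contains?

One longest chain: Maple Seeds → Vole → Wood Thrush.
It has 3 species and 2 links.

3 species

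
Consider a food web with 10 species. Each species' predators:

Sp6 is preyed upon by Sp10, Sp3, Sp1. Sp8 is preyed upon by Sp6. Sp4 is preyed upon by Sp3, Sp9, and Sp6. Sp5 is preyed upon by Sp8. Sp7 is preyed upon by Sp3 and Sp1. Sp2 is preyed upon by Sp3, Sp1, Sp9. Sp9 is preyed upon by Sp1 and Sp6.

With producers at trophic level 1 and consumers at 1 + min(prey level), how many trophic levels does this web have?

Producers (level 1): Sp5, Sp7, Sp2, Sp4.
Following each consumer down to its lowest-level prey: Sp4 → Sp6 → Sp10 (levels 1 through 3).
All prey of Sp10 (Sp6 2) are at level 2 or above, so Sp10 is at level 1 + 2 = 3.
Every consumer has at least one prey at level 2 or below, so none exceeds level 3.

3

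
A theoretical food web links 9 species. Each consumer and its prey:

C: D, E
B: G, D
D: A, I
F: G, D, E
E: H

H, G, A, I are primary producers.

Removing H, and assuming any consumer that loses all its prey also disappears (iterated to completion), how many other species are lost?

Remove H.
Round 1: E (all prey gone) → extinct.
No further losses. Total secondary extinctions: 1.

1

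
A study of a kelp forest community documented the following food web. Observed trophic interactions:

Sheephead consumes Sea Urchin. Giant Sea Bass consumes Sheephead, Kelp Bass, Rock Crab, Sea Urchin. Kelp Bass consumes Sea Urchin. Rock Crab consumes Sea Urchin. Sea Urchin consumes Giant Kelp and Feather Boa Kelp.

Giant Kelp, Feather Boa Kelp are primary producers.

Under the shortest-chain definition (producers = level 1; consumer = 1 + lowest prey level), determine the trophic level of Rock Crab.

Trophic level 3

Giant Kelp is a producer → level 1.
Sea Urchin eats Giant Kelp → level 2.
Rock Crab eats Sea Urchin → level 3.
No prey of Rock Crab is below level 2, so 3 is the minimum.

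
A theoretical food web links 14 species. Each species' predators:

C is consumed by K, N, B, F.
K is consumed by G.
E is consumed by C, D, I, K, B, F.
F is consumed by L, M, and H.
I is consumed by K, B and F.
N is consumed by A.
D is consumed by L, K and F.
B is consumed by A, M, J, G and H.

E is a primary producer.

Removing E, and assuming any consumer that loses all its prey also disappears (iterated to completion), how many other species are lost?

Remove E.
Round 1: D (all prey gone), I (all prey gone), C (all prey gone) → extinct.
Round 2: N (all prey gone), B (all prey gone), K (all prey gone), F (all prey gone) → extinct.
Round 3: L (all prey gone), J (all prey gone), G (all prey gone), M (all prey gone), H (all prey gone), A (all prey gone) → extinct.
No further losses. Total secondary extinctions: 13.

13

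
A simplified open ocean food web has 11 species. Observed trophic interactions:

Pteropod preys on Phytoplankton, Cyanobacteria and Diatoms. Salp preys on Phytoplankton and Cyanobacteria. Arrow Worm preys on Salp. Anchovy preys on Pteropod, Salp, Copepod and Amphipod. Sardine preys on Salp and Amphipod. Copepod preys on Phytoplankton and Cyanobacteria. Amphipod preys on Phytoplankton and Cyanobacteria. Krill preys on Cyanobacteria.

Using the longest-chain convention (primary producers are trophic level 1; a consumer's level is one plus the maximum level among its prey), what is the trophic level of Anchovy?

Trophic level 3

Diatoms is a producer → level 1.
Pteropod eats Diatoms (level 1); other prey at levels: Cyanobacteria 1, Phytoplankton 1 → level 2.
Anchovy eats Pteropod (level 2); other prey at levels: Amphipod 2, Copepod 2, Salp 2 → level 3.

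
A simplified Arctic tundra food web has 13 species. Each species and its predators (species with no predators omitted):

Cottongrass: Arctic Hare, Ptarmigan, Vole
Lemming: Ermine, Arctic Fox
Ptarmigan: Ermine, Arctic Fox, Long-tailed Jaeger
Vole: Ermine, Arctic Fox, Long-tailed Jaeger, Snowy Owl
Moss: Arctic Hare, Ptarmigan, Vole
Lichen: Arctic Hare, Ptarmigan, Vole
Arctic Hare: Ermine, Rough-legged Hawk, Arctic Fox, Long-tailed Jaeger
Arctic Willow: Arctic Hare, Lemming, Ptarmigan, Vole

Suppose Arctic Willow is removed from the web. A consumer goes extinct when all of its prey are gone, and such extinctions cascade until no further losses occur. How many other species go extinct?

1

Remove Arctic Willow.
Round 1: Lemming (all prey gone) → extinct.
No further losses. Total secondary extinctions: 1.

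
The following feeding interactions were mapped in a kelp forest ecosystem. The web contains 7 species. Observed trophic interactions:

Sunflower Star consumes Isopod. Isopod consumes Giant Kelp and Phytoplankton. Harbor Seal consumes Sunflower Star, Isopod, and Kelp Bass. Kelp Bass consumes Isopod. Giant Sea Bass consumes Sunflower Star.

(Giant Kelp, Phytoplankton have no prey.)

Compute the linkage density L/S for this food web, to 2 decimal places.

There are L = 8 links among S = 7 species.
L/S = 8/7 = 1.1429 ≈ 1.14.

L/S = 1.14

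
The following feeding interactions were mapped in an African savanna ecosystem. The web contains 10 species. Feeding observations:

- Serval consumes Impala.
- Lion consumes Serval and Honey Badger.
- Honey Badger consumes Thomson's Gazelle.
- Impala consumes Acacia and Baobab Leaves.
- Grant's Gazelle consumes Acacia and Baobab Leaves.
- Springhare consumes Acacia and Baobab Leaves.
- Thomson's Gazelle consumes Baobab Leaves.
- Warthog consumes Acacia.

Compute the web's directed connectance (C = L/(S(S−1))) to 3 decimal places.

The web has S = 10 species and L = 12 feeding links.
C = L / (S(S−1)) = 12 / 90 = 0.1333 ≈ 0.133.

C = 0.133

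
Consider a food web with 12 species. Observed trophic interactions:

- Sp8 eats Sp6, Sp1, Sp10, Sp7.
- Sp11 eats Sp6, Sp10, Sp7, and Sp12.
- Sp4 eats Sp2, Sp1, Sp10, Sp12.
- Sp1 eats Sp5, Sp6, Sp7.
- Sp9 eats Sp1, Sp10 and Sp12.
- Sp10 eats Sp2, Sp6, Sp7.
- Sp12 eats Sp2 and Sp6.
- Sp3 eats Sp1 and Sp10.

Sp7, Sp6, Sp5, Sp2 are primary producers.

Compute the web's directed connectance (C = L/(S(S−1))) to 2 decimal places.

The web has S = 12 species and L = 25 feeding links.
C = L / (S(S−1)) = 25 / 132 = 0.1894 ≈ 0.19.

C = 0.19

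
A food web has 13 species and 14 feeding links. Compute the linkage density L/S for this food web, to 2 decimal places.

L/S = 1.08

There are L = 14 links among S = 13 species.
L/S = 14/13 = 1.0769 ≈ 1.08.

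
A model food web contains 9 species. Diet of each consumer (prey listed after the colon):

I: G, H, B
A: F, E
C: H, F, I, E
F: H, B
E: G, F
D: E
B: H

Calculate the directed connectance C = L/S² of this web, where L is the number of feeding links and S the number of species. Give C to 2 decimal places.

C = 0.19

The web has S = 9 species and L = 15 feeding links.
C = L / S² = 15 / 81 = 0.1852 ≈ 0.19.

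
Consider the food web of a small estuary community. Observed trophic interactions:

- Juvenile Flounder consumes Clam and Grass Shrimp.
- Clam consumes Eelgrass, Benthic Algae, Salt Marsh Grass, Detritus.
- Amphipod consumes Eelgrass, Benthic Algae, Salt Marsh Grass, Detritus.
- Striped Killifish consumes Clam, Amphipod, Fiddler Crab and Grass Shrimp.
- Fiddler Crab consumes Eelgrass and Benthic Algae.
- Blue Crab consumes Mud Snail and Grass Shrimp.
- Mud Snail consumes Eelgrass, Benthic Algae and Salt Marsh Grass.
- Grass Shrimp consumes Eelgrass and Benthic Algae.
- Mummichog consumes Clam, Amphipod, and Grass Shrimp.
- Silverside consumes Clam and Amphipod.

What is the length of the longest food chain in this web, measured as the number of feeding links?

2 links

One longest chain: Salt Marsh Grass → Amphipod → Silverside.
It has 3 species and 2 links.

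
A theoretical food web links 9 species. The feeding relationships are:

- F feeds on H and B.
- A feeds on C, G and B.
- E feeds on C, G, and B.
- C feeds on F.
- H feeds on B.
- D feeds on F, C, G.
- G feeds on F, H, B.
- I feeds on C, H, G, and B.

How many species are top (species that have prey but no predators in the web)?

Top species (has prey, but nothing eats it): A, E, I, D.
Count: 4.

4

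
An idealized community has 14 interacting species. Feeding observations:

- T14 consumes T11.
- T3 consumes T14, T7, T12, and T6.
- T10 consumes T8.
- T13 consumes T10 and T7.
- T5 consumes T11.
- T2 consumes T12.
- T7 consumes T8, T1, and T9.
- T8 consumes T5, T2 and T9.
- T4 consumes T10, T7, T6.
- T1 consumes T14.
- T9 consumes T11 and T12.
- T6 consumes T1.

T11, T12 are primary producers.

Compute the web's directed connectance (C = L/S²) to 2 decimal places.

The web has S = 14 species and L = 23 feeding links.
C = L / S² = 23 / 196 = 0.1173 ≈ 0.12.

C = 0.12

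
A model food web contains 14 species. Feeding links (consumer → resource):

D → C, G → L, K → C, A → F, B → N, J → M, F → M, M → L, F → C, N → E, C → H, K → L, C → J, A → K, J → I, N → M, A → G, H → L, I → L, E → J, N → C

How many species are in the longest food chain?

One longest chain: L → I → J → E → N → B.
It has 6 species and 5 links.

6 species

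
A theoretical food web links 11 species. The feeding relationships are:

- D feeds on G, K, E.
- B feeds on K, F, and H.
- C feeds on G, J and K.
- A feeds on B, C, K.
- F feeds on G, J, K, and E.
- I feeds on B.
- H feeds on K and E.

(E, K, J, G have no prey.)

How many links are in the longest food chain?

3 links

One longest chain: E → H → B → I.
It has 4 species and 3 links.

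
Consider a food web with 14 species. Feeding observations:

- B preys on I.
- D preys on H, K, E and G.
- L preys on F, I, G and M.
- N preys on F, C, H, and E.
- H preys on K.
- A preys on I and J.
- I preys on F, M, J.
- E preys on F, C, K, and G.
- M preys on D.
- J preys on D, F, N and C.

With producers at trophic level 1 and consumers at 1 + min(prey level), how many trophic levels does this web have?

3

Producers (level 1): C, G, K, F.
Following each consumer down to its lowest-level prey: F → I → B (levels 1 through 3).
All prey of B (I 2) are at level 2 or above, so B is at level 1 + 2 = 3.
Every consumer has at least one prey at level 2 or below, so none exceeds level 3.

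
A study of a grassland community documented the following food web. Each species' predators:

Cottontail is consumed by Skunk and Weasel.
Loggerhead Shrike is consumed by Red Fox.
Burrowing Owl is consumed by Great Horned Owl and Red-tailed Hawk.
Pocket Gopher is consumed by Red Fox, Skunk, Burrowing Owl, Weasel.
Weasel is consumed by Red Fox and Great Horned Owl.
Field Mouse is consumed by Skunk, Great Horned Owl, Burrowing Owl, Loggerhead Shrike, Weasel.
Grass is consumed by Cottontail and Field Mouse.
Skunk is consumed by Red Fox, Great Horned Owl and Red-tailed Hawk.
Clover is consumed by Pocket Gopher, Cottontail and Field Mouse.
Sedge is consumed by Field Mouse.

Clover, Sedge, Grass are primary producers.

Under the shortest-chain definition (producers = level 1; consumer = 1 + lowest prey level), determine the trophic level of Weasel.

Trophic level 3

Clover is a producer → level 1.
Cottontail eats Clover → level 2.
Weasel eats Cottontail → level 3.
No prey of Weasel is below level 2, so 3 is the minimum.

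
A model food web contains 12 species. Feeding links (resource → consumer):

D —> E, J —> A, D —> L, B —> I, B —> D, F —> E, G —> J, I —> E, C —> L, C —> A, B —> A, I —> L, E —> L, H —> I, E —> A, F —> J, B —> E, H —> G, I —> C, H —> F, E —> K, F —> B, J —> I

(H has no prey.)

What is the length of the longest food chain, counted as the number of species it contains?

6 species

One longest chain: H → G → J → I → E → K.
It has 6 species and 5 links.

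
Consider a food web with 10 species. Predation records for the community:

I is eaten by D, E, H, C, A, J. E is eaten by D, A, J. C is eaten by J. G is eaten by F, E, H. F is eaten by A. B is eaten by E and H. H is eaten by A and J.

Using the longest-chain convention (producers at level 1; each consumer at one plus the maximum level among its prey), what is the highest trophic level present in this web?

3

Producers (level 1): B, I, G.
B → H → A gives A level 3.
No species has a prey at level 3, so no species reaches level 4.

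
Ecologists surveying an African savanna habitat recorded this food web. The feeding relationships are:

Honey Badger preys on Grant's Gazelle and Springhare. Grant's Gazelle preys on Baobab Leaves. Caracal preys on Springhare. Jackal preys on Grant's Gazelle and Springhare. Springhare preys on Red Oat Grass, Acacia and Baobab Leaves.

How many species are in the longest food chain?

One longest chain: Baobab Leaves → Grant's Gazelle → Jackal.
It has 3 species and 2 links.

3 species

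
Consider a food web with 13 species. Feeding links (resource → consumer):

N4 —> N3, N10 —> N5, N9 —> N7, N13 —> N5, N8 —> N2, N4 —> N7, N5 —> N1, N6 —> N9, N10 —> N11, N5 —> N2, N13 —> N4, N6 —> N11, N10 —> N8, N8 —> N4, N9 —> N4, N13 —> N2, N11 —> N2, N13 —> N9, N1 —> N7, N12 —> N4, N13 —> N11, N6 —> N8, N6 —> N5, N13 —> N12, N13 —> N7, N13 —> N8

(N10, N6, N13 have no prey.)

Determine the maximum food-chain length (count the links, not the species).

3 links

One longest chain: N10 → N5 → N1 → N7.
It has 4 species and 3 links.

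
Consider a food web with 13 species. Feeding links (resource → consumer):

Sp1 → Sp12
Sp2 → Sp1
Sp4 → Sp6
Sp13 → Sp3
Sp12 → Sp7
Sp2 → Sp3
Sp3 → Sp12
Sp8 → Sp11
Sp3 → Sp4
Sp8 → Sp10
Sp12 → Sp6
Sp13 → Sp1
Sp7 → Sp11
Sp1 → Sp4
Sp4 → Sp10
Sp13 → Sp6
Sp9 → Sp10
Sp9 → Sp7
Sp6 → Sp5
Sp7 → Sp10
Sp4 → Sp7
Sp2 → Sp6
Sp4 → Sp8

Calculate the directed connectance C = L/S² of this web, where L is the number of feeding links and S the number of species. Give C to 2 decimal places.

The web has S = 13 species and L = 23 feeding links.
C = L / S² = 23 / 169 = 0.1361 ≈ 0.14.

C = 0.14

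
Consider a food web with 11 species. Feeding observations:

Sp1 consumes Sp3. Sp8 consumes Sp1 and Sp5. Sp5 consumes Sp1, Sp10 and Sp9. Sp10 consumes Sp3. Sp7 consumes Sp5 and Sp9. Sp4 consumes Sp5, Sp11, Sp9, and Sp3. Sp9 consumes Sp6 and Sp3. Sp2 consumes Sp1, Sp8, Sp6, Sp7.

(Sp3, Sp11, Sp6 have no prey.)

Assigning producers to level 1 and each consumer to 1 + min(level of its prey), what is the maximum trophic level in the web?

Producers (level 1): Sp3, Sp11, Sp6.
Following each consumer down to its lowest-level prey: Sp3 → Sp10 → Sp5 (levels 1 through 3).
All prey of Sp5 (Sp10 2, Sp1 2, Sp9 2) are at level 2 or above, so Sp5 is at level 1 + 2 = 3.
Every consumer has at least one prey at level 2 or below, so none exceeds level 3.

3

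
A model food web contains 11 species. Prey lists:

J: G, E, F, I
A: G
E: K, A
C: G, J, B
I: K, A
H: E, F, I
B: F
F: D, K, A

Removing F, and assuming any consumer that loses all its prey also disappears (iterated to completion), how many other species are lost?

1

Remove F.
Round 1: B (all prey gone) → extinct.
No further losses. Total secondary extinctions: 1.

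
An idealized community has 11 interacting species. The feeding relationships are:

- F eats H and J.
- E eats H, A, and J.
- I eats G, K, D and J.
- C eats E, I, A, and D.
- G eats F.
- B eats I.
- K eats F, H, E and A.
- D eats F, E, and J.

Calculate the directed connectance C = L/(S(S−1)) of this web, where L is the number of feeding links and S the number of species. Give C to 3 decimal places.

The web has S = 11 species and L = 22 feeding links.
C = L / (S(S−1)) = 22 / 110 = 0.2000 ≈ 0.200.

C = 0.200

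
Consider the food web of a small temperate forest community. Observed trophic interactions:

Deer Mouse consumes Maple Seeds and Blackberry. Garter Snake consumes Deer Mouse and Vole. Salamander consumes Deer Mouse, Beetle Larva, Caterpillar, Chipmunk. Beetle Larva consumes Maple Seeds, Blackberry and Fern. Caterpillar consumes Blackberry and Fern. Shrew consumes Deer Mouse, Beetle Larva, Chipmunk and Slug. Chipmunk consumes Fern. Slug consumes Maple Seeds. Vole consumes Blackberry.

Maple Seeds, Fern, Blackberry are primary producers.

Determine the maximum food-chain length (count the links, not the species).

One longest chain: Maple Seeds → Deer Mouse → Salamander.
It has 3 species and 2 links.

2 links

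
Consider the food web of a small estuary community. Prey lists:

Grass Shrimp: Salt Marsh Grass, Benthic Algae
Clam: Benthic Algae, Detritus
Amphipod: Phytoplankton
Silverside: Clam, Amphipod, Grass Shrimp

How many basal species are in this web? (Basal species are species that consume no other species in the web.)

4

Basal species (no prey listed): Salt Marsh Grass, Phytoplankton, Benthic Algae, Detritus.
Count: 4.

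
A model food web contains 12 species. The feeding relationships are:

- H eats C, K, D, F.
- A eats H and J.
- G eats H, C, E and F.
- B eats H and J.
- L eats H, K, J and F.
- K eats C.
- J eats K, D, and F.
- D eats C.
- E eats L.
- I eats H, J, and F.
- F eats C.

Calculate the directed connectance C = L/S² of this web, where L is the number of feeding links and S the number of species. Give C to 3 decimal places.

The web has S = 12 species and L = 26 feeding links.
C = L / S² = 26 / 144 = 0.1806 ≈ 0.181.

C = 0.181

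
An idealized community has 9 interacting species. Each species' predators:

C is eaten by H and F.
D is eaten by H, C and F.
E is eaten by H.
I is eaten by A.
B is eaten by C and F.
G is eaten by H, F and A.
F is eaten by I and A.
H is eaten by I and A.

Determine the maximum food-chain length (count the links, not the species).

4 links

One longest chain: B → C → H → I → A.
It has 5 species and 4 links.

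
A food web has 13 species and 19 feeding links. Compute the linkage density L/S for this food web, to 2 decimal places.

L/S = 1.46

There are L = 19 links among S = 13 species.
L/S = 19/13 = 1.4615 ≈ 1.46.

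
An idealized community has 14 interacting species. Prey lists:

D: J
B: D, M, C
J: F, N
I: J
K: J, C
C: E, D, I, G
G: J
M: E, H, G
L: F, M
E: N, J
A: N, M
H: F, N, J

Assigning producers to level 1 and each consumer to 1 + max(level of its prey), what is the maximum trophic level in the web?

Producers (level 1): F, N.
F → J → E → M → L gives L level 5.
No species has a prey at level 5, so no species reaches level 6.

5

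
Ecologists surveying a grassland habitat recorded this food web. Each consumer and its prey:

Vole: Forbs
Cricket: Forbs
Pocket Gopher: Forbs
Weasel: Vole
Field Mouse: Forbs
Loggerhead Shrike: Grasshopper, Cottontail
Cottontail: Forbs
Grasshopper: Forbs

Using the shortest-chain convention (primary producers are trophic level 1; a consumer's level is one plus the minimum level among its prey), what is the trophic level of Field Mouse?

Forbs is a producer → level 1.
Field Mouse eats Forbs → level 2.

Trophic level 2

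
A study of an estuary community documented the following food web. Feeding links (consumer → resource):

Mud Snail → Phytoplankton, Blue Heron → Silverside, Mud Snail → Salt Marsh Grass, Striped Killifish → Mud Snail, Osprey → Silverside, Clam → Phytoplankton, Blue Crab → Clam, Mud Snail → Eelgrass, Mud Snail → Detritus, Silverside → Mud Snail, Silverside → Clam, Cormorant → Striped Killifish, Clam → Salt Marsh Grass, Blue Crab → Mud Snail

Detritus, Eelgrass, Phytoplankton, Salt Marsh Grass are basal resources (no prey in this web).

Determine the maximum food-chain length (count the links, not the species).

3 links

One longest chain: Phytoplankton → Clam → Silverside → Blue Heron.
It has 4 species and 3 links.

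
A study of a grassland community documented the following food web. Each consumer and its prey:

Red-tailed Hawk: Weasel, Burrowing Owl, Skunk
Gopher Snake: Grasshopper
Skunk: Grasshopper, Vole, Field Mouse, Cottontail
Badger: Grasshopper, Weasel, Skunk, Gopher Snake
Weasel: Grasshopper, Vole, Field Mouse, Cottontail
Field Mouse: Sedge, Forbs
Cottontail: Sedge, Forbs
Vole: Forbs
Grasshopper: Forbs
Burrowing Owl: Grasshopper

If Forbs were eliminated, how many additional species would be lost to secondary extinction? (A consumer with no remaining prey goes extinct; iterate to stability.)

Remove Forbs.
Round 1: Grasshopper (all prey gone), Vole (all prey gone) → extinct.
Round 2: Burrowing Owl (all prey gone), Gopher Snake (all prey gone) → extinct.
No further losses. Total secondary extinctions: 4.

4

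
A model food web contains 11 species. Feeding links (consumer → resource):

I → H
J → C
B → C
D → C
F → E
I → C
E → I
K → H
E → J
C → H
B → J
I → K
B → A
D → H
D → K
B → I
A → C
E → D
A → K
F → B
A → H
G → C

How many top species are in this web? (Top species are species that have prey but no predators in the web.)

2

Top species (has prey, but nothing eats it): G, F.
Count: 2.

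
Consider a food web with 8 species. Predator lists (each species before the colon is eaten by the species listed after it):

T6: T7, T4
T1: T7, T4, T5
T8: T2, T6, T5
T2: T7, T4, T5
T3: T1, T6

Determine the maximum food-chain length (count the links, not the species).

One longest chain: T3 → T1 → T7.
It has 3 species and 2 links.

2 links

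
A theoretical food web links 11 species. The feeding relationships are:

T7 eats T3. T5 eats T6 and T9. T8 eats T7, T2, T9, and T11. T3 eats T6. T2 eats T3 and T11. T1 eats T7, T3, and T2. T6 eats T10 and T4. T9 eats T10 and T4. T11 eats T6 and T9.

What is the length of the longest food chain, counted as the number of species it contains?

One longest chain: T10 → T6 → T3 → T7 → T8.
It has 5 species and 4 links.

5 species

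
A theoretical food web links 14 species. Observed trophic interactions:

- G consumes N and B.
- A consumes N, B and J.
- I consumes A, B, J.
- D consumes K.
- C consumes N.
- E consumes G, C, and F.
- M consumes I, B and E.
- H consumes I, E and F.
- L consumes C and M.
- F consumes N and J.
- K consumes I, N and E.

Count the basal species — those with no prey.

Basal species (no prey listed): N, J, B.
Count: 3.

3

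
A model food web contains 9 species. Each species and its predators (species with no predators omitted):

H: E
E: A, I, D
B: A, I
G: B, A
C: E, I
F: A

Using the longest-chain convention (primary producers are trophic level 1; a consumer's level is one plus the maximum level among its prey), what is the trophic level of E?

H is a producer → level 1.
E eats H (level 1); other prey at levels: C 1 → level 2.

Trophic level 2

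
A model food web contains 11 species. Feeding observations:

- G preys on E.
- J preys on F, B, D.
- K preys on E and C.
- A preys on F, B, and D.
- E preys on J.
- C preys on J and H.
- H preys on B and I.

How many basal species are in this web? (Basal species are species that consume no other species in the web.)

4

Basal species (no prey listed): D, I, B, F.
Count: 4.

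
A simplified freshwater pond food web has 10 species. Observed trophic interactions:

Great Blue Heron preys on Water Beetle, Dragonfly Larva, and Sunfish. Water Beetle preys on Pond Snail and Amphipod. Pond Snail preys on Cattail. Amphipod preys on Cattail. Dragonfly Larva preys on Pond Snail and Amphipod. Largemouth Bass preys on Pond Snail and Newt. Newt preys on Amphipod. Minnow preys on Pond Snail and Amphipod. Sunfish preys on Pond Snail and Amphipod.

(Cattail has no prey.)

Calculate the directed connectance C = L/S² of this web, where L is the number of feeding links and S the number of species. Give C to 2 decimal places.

The web has S = 10 species and L = 16 feeding links.
C = L / S² = 16 / 100 = 0.1600 ≈ 0.16.

C = 0.16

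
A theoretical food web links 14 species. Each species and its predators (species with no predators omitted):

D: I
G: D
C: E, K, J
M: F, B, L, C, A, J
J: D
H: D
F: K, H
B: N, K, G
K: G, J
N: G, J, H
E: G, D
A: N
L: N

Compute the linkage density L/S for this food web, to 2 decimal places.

L/S = 1.93

There are L = 27 links among S = 14 species.
L/S = 27/14 = 1.9286 ≈ 1.93.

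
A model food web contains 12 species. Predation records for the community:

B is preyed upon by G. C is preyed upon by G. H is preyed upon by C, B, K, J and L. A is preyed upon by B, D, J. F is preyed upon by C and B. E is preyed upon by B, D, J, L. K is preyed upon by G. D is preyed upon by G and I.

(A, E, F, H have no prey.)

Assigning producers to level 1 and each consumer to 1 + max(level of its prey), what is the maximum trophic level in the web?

3

Producers (level 1): A, E, F, H.
A → D → I gives I level 3.
No species has a prey at level 3, so no species reaches level 4.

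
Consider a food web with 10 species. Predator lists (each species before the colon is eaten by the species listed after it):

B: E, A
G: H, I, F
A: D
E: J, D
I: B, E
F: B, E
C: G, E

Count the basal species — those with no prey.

1

Basal species (no prey listed): C.
Count: 1.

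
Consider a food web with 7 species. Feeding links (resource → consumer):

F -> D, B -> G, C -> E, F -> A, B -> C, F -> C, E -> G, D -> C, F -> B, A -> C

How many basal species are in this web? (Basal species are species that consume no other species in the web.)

1

Basal species (no prey listed): F.
Count: 1.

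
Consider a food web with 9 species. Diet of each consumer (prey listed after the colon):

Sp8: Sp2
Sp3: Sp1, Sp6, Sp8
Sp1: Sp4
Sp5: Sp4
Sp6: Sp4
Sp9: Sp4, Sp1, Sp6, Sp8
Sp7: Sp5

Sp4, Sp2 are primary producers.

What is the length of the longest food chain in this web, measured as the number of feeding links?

One longest chain: Sp4 → Sp1 → Sp3.
It has 3 species and 2 links.

2 links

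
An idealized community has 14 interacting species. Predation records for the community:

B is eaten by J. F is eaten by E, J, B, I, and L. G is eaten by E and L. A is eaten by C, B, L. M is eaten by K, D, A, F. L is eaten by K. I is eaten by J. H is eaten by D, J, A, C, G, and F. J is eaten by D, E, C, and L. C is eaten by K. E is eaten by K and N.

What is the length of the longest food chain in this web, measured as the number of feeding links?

One longest chain: H → F → I → J → E → K.
It has 6 species and 5 links.

5 links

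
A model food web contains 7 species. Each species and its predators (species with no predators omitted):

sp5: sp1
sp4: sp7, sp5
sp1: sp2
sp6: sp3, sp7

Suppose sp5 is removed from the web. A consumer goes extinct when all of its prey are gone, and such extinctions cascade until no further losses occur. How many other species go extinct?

2

Remove sp5.
Round 1: sp1 (all prey gone) → extinct.
Round 2: sp2 (all prey gone) → extinct.
No further losses. Total secondary extinctions: 2.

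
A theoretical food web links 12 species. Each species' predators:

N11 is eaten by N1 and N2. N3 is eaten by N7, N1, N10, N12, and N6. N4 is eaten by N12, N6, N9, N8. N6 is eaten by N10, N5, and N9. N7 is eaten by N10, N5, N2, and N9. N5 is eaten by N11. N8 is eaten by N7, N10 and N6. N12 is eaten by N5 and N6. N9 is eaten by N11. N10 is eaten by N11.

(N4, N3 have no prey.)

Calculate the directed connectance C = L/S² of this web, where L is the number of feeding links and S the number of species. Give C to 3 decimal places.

The web has S = 12 species and L = 26 feeding links.
C = L / S² = 26 / 144 = 0.1806 ≈ 0.181.

C = 0.181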